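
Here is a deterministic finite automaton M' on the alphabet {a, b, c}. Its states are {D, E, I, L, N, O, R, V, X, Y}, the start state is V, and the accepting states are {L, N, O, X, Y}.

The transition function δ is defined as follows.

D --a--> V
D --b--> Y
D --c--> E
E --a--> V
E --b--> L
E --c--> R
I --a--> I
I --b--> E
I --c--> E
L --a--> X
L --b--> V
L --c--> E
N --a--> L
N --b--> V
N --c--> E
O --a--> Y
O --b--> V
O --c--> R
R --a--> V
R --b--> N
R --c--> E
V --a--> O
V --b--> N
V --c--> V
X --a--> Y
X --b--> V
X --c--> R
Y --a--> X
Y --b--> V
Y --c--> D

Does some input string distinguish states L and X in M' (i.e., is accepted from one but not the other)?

No

First remove the unreachable states {I}; 9 states remain.
Initial partition by acceptance: {L,N,O,X,Y} | {D,E,R,V}.
Split {D,E,R,V} by δ(·,a) → {D,E,R} and {V}.
No further refinement is possible. Final partition (3 blocks): {L,N,O,X,Y} | {D,E,R} | {V}.
L and X lie in the same block of the stable partition, so they are equivalent — no string distinguishes them.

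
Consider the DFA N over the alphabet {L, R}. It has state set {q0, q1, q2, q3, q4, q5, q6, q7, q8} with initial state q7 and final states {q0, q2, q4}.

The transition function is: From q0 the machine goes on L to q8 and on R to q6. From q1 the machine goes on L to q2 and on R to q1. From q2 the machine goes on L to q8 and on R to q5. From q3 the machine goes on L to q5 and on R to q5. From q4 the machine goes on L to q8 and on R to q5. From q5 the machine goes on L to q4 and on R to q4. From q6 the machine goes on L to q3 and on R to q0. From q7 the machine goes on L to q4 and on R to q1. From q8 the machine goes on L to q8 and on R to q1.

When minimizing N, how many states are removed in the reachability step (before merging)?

BFS from q7 reaches {q1, q2, q4, q5, q7, q8}; the 3 state(s) q0, q3, q6 are never visited.

3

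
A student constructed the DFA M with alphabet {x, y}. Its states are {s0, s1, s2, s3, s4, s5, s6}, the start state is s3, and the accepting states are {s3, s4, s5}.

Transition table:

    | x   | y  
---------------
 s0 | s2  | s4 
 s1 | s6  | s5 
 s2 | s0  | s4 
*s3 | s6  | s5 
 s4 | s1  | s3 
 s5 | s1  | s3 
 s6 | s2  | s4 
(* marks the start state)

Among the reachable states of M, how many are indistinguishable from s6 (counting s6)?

P0 = {s3,s4,s5} | {s0,s1,s2,s6}.
The partition is now stable with 2 blocks: {s3,s4,s5} | {s0,s1,s2,s6}.
The equivalence class containing s6 is {s0,s1,s2,s6}, of size 4.

4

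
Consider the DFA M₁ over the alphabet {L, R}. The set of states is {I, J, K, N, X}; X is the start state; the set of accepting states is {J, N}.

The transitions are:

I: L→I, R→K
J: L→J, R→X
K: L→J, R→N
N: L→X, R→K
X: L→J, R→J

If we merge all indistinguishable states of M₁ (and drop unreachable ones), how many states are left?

Reachable states from the start: {J,X}. Unreachable: {I,K,N} — drop them.
Initial partition by acceptance: {J} | {X}.
Stable partition: {J} | {X} — 2 equivalence classes.

2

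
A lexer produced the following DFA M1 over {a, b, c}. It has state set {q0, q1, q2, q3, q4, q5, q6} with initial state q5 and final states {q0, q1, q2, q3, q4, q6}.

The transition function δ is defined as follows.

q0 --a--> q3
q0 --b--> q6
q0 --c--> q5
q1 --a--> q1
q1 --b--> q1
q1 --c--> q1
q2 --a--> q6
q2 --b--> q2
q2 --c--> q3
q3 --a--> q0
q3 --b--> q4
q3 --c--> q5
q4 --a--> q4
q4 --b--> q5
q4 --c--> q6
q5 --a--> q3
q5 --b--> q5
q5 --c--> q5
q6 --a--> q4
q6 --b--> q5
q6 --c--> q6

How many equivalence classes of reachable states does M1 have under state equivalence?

3

States {q1,q2} cannot be reached from the start state, so discard them.
Initial partition by acceptance: {q0,q3,q4,q6} | {q5}.
On input b, block {q0,q3,q4,q6} splits into {q0,q3} and {q4,q6}.
No further refinement is possible. Final partition (3 blocks): {q0,q3} | {q5} | {q4,q6}.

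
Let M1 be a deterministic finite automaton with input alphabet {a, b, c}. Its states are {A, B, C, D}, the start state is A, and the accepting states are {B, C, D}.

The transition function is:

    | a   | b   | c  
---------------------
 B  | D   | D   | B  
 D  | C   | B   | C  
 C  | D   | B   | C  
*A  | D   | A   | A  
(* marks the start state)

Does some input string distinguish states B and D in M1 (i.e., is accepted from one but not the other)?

Every state is reachable, so we keep all 4.
P0 = {B,C,D} | {A}.
No further refinement is possible. Final partition (2 blocks): {B,C,D} | {A}.
B and D lie in the same block of the stable partition, so they are equivalent — no string distinguishes them.

No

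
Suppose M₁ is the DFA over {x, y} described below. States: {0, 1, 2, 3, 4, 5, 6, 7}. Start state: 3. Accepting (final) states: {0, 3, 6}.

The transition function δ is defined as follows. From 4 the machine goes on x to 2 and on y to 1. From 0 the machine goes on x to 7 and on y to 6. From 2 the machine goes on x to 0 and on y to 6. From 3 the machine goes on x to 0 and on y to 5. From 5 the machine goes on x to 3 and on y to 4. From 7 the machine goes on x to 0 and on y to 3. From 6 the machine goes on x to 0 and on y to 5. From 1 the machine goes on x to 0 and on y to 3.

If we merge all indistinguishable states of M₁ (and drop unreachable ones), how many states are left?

5

Every state is reachable, so we keep all 8.
Initial partition by acceptance: {0,3,6} | {1,2,4,5,7}.
Split {0,3,6} by δ(·,x) → {3,6} and {0}.
On input x, block {1,2,4,5,7} splits into {1,2,7} and {4} and {5}.
No further refinement is possible. Final partition (5 blocks): {3,6} | {1,2,7} | {0} | {4} | {5}.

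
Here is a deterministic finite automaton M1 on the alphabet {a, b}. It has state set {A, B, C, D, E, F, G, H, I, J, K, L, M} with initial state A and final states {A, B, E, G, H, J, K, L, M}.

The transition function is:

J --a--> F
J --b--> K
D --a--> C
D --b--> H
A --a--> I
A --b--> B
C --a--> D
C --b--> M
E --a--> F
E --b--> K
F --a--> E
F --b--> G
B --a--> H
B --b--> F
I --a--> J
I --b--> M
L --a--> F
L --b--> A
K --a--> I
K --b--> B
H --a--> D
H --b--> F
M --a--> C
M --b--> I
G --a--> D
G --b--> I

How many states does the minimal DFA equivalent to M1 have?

First remove the unreachable states {L}; 12 states remain.
P0 = {A,B,E,G,H,J,K,M} | {C,D,F,I}.
On input a, block {A,B,E,G,H,J,K,M} splits into {A,E,G,H,J,K,M} and {B}.
Split {A,E,G,H,J,K,M} by δ(·,b) → {G,H,M} and {A,K} and {E,J}.
On input a, block {C,D,F,I} splits into {C,D} and {F,I}.
Stable partition: {G,H,M} | {C,D} | {B} | {A,K} | {E,J} | {F,I} — 6 equivalence classes.

6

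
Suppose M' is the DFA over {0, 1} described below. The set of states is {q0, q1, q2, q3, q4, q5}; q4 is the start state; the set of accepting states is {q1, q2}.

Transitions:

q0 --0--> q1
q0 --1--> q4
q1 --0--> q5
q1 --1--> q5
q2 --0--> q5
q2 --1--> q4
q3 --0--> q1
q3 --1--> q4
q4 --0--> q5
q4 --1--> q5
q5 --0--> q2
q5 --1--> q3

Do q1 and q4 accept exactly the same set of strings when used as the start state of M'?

States {q0} cannot be reached from the start state, so discard them.
P0 = {q1,q2} | {q3,q4,q5}.
Split {q3,q4,q5} by δ(·,0) → {q3,q5} and {q4}.
Split {q1,q2} by δ(·,1) → {q1} and {q2}.
Split {q3,q5} by δ(·,0) → {q3} and {q5}.
No further refinement is possible. Final partition (5 blocks): {q1} | {q3} | {q4} | {q2} | {q5}.
q1 and q4 end up in different blocks, so they are distinguishable. For instance, the string 'ε' is accepted from only q1.

No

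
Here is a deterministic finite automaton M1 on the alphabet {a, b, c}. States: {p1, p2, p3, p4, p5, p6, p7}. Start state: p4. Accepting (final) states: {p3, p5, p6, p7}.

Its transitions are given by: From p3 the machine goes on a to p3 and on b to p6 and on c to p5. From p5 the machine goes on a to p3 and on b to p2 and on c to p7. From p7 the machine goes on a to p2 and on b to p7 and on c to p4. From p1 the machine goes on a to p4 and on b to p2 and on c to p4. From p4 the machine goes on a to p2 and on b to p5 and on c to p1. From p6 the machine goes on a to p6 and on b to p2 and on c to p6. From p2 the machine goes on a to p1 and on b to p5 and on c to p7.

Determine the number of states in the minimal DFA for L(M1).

7

Every state is reachable, so we keep all 7.
P0 = {p3,p5,p6,p7} | {p1,p2,p4}.
Refine {p3,p5,p6,p7} on symbol a: members go to different blocks, giving {p3,p5,p6} and {p7}.
Split {p3,p5,p6} by δ(·,b) → {p5,p6} and {p3}.
Refine {p5,p6} on symbol a: members go to different blocks, giving {p5} and {p6}.
Refine {p1,p2,p4} on symbol b: members go to different blocks, giving {p2,p4} and {p1}.
Split {p2,p4} by δ(·,a) → {p2} and {p4}.
The partition is now stable with 7 blocks: {p5} | {p2} | {p7} | {p3} | {p6} | {p1} | {p4}.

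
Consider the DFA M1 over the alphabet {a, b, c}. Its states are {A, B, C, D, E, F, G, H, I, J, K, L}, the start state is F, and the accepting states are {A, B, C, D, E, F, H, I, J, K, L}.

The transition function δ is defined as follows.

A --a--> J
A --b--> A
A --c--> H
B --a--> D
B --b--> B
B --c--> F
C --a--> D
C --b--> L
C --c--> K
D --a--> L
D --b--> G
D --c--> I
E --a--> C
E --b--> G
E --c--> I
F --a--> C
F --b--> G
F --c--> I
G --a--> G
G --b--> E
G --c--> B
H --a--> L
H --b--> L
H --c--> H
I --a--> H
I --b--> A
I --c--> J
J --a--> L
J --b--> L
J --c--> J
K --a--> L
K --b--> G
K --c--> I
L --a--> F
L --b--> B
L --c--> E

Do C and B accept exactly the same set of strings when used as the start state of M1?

Yes

Initial partition by acceptance: {A,B,C,D,E,F,H,I,J,K,L} | {G}.
On input b, block {A,B,C,D,E,F,H,I,J,K,L} splits into {A,B,C,H,I,J,L} and {D,E,F,K}.
On input a, block {A,B,C,H,I,J,L} splits into {A,H,I,J} and {B,C,L}.
Split {A,H,I,J} by δ(·,a) → {A,I} and {H,J}.
No further refinement is possible. Final partition (5 blocks): {A,I} | {G} | {D,E,F,K} | {B,C,L} | {H,J}.
C and B lie in the same block of the stable partition, so they are equivalent — no string distinguishes them.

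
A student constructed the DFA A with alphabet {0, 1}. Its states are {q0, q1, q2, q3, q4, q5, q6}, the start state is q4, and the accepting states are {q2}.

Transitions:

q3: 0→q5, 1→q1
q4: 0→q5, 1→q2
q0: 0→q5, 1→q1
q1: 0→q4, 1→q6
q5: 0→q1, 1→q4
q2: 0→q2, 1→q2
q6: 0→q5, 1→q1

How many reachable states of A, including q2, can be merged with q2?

Reachable states from the start: {q1,q2,q4,q5,q6}. Unreachable: {q0,q3} — drop them.
Start with accepting vs non-accepting: {q2} | {q1,q4,q5,q6}.
Refine {q1,q4,q5,q6} on symbol 1: members go to different blocks, giving {q1,q5,q6} and {q4}.
Split {q1,q5,q6} by δ(·,0) → {q5,q6} and {q1}.
On input 0, block {q5,q6} splits into {q5} and {q6}.
No further refinement is possible. Final partition (5 blocks): {q2} | {q5} | {q4} | {q1} | {q6}.
The equivalence class containing q2 is {q2}, of size 1.

1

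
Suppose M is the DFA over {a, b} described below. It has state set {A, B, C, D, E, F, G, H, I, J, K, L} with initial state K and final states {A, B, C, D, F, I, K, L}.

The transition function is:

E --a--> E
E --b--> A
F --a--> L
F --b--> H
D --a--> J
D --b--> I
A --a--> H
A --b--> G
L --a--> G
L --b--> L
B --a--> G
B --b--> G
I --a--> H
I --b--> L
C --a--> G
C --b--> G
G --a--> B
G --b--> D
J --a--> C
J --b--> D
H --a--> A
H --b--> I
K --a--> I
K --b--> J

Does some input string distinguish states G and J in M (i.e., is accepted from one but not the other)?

No

Reachable states from the start: {A,B,C,D,G,H,I,J,K,L}. Unreachable: {E,F} — drop them.
Initial partition by acceptance: {A,B,C,D,I,K,L} | {G,H,J}.
Split {A,B,C,D,I,K,L} by δ(·,a) → {A,B,C,D,I,L} and {K}.
On input b, block {A,B,C,D,I,L} splits into {A,B,C} and {D,I,L}.
The partition is now stable with 4 blocks: {A,B,C} | {G,H,J} | {K} | {D,I,L}.
G and J lie in the same block of the stable partition, so they are equivalent — no string distinguishes them.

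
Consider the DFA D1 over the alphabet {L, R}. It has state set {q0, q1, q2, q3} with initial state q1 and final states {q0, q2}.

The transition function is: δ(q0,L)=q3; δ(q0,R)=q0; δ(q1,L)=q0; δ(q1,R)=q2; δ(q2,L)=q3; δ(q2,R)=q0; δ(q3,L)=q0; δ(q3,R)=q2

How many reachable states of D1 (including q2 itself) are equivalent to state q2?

2

Every state is reachable, so we keep all 4.
P0 = {q0,q2} | {q1,q3}.
No further refinement is possible. Final partition (2 blocks): {q0,q2} | {q1,q3}.
State q2 belongs to the block {q0,q2}, which has 2 states.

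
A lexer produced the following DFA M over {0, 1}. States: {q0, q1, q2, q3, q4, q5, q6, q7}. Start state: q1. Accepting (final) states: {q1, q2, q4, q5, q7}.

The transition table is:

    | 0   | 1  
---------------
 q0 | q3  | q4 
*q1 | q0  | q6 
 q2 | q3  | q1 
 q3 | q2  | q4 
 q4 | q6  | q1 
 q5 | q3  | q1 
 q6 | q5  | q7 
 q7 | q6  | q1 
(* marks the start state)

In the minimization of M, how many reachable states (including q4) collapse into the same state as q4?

Initial partition by acceptance: {q1,q2,q4,q5,q7} | {q0,q3,q6}.
Refine {q1,q2,q4,q5,q7} on symbol 1: members go to different blocks, giving {q2,q4,q5,q7} and {q1}.
Refine {q0,q3,q6} on symbol 0: members go to different blocks, giving {q3,q6} and {q0}.
Stable partition: {q2,q4,q5,q7} | {q3,q6} | {q1} | {q0} — 4 equivalence classes.
The equivalence class containing q4 is {q2,q4,q5,q7}, of size 4.

4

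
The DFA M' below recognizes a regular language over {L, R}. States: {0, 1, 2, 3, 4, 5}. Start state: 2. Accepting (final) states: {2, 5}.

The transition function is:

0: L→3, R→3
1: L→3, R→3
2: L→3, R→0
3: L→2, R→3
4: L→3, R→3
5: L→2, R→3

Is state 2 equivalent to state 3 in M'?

States {1,4,5} cannot be reached from the start state, so discard them.
Start with accepting vs non-accepting: {2} | {0,3}.
Split {0,3} by δ(·,L) → {0} and {3}.
The partition is now stable with 3 blocks: {2} | {0} | {3}.
2 and 3 end up in different blocks, so they are distinguishable. For instance, the string 'ε' is accepted from only 2.

No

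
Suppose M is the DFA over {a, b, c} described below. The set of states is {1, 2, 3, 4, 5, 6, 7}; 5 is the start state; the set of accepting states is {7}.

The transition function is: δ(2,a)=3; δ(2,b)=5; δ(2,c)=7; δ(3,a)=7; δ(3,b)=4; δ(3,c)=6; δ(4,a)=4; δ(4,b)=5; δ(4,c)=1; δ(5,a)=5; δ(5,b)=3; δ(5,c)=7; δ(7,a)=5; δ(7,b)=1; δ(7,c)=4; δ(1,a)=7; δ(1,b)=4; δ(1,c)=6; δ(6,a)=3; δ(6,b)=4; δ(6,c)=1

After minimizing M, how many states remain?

5

Reachable states from the start: {1,3,4,5,6,7}. Unreachable: {2} — drop them.
P0 = {7} | {1,3,4,5,6}.
Split {1,3,4,5,6} by δ(·,a) → {4,5,6} and {1,3}.
Refine {4,5,6} on symbol a: members go to different blocks, giving {4,5} and {6}.
On input b, block {4,5} splits into {4} and {5}.
The partition is now stable with 5 blocks: {7} | {4} | {1,3} | {6} | {5}.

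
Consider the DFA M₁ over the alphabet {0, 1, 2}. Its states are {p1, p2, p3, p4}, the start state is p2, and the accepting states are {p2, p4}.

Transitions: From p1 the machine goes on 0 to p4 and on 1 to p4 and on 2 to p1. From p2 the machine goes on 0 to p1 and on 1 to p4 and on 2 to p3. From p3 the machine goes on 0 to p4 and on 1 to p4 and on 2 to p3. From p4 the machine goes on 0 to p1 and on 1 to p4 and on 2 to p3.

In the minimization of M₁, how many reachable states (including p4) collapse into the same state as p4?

Initial partition by acceptance: {p2,p4} | {p1,p3}.
The partition is now stable with 2 blocks: {p2,p4} | {p1,p3}.
State p4 belongs to the block {p2,p4}, which has 2 states.

2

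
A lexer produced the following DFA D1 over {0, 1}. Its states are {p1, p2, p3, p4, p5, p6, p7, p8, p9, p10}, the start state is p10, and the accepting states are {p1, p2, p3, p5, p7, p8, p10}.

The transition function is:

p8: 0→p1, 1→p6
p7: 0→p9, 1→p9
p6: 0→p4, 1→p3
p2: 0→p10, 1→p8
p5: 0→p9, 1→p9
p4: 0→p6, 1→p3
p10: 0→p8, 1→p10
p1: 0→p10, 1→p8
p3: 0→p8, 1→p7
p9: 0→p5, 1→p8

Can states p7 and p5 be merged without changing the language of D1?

States {p2} cannot be reached from the start state, so discard them.
Initial partition by acceptance: {p1,p3,p5,p7,p8,p10} | {p4,p6,p9}.
Split {p1,p3,p5,p7,p8,p10} by δ(·,0) → {p1,p3,p8,p10} and {p5,p7}.
Split {p1,p3,p8,p10} by δ(·,1) → {p1,p10} and {p3} and {p8}.
Split {p1,p10} by δ(·,0) → {p1} and {p10}.
Refine {p4,p6,p9} on symbol 0: members go to different blocks, giving {p4,p6} and {p9}.
The partition is now stable with 7 blocks: {p1} | {p4,p6} | {p5,p7} | {p3} | {p8} | {p10} | {p9}.
p7 and p5 lie in the same block of the stable partition, so they are equivalent — no string distinguishes them.

Yes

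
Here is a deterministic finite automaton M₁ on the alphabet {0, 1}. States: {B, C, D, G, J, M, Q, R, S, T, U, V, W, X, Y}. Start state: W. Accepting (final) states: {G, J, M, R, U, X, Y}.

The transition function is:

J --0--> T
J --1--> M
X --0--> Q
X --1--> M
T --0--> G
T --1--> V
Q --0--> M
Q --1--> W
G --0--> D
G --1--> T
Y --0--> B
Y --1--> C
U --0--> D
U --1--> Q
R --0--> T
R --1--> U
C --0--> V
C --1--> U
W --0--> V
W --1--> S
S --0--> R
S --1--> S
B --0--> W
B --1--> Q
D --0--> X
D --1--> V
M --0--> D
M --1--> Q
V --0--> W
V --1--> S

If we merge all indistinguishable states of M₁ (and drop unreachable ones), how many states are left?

Reachable states from the start: {D,G,M,Q,R,S,T,U,V,W,X}. Unreachable: {B,C,J,Y} — drop them.
Start with accepting vs non-accepting: {G,M,R,U,X} | {D,Q,S,T,V,W}.
Refine {G,M,R,U,X} on symbol 1: members go to different blocks, giving {G,M,U} and {R,X}.
Split {D,Q,S,T,V,W} by δ(·,0) → {V,W} and {Q,T} and {D,S}.
Refine {D,S} on symbol 1: members go to different blocks, giving {D} and {S}.
The partition is now stable with 6 blocks: {G,M,U} | {V,W} | {R,X} | {Q,T} | {D} | {S}.

6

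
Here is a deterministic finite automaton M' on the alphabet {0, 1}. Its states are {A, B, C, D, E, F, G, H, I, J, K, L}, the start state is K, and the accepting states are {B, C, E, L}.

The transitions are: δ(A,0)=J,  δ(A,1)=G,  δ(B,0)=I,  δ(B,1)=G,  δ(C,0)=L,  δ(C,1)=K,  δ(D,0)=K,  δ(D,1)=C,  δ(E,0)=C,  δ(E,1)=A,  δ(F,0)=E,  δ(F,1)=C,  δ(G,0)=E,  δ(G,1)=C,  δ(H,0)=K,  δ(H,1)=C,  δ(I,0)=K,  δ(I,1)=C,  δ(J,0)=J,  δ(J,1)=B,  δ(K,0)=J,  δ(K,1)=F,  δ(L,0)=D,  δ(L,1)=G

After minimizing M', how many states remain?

Reachable states from the start: {A,B,C,D,E,F,G,I,J,K,L}. Unreachable: {H} — drop them.
Start with accepting vs non-accepting: {B,C,E,L} | {A,D,F,G,I,J,K}.
Split {B,C,E,L} by δ(·,0) → {B,L} and {C,E}.
Refine {A,D,F,G,I,J,K} on symbol 0: members go to different blocks, giving {A,D,I,J,K} and {F,G}.
Split {A,D,I,J,K} by δ(·,1) → {A,K} and {D,I} and {J}.
On input 0, block {C,E} splits into {C} and {E}.
Stable partition: {B,L} | {A,K} | {C} | {F,G} | {D,I} | {J} | {E} — 7 equivalence classes.

7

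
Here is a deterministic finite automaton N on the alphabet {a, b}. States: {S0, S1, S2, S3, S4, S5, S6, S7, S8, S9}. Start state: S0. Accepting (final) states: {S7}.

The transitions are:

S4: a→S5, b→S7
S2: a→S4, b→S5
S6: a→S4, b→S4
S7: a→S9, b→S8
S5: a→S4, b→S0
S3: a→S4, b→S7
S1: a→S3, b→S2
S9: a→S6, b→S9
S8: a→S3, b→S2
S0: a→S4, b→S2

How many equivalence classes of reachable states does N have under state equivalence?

7

States {S1} cannot be reached from the start state, so discard them.
Initial partition by acceptance: {S7} | {S0,S2,S3,S4,S5,S6,S8,S9}.
On input b, block {S0,S2,S3,S4,S5,S6,S8,S9} splits into {S0,S2,S5,S6,S8,S9} and {S3,S4}.
On input a, block {S0,S2,S5,S6,S8,S9} splits into {S0,S2,S5,S6,S8} and {S9}.
Refine {S0,S2,S5,S6,S8} on symbol b: members go to different blocks, giving {S0,S2,S5,S8} and {S6}.
On input a, block {S3,S4} splits into {S3} and {S4}.
Split {S0,S2,S5,S8} by δ(·,a) → {S0,S2,S5} and {S8}.
The partition is now stable with 7 blocks: {S7} | {S0,S2,S5} | {S3} | {S9} | {S6} | {S4} | {S8}.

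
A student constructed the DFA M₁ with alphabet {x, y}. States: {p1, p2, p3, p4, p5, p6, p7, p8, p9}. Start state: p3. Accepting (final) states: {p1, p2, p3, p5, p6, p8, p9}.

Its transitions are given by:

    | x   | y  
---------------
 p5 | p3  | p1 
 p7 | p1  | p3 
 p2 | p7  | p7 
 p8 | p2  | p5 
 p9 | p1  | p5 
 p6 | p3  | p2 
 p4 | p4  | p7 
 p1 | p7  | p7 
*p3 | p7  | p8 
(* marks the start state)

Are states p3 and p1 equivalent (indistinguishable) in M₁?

No

First remove the unreachable states {p4,p6,p9}; 6 states remain.
P0 = {p1,p2,p3,p5,p8} | {p7}.
On input x, block {p1,p2,p3,p5,p8} splits into {p1,p2,p3} and {p5,p8}.
Refine {p1,p2,p3} on symbol y: members go to different blocks, giving {p1,p2} and {p3}.
Refine {p5,p8} on symbol x: members go to different blocks, giving {p5} and {p8}.
No further refinement is possible. Final partition (5 blocks): {p1,p2} | {p7} | {p5} | {p3} | {p8}.
p3 and p1 end up in different blocks, so they are distinguishable. For instance, the string 'y' is accepted from only p3.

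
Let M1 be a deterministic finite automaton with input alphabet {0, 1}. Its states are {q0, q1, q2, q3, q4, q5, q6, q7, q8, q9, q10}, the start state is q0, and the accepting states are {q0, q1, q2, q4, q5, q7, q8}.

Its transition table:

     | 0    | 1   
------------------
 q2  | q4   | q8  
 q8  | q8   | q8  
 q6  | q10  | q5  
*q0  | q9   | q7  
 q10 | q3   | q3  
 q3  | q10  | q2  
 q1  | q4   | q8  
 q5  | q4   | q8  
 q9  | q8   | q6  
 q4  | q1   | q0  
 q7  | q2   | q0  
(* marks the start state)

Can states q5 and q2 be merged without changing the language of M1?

Initial partition by acceptance: {q0,q1,q2,q4,q5,q7,q8} | {q3,q6,q9,q10}.
On input 0, block {q0,q1,q2,q4,q5,q7,q8} splits into {q1,q2,q4,q5,q7,q8} and {q0}.
Split {q1,q2,q4,q5,q7,q8} by δ(·,1) → {q1,q2,q5,q8} and {q4,q7}.
Refine {q1,q2,q5,q8} on symbol 0: members go to different blocks, giving {q1,q2,q5} and {q8}.
Refine {q3,q6,q9,q10} on symbol 0: members go to different blocks, giving {q3,q6,q10} and {q9}.
On input 1, block {q3,q6,q10} splits into {q3,q6} and {q10}.
The partition is now stable with 7 blocks: {q1,q2,q5} | {q3,q6} | {q0} | {q4,q7} | {q8} | {q9} | {q10}.
q5 and q2 lie in the same block of the stable partition, so they are equivalent — no string distinguishes them.

Yes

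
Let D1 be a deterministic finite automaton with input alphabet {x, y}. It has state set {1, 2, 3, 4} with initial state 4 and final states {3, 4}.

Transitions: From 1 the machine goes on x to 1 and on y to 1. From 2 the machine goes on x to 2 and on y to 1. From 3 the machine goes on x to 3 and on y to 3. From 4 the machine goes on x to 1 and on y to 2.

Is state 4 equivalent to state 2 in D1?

States {3} cannot be reached from the start state, so discard them.
P0 = {4} | {1,2}.
The partition is now stable with 2 blocks: {4} | {1,2}.
4 and 2 end up in different blocks, so they are distinguishable. For instance, the string 'ε' is accepted from only 4.

No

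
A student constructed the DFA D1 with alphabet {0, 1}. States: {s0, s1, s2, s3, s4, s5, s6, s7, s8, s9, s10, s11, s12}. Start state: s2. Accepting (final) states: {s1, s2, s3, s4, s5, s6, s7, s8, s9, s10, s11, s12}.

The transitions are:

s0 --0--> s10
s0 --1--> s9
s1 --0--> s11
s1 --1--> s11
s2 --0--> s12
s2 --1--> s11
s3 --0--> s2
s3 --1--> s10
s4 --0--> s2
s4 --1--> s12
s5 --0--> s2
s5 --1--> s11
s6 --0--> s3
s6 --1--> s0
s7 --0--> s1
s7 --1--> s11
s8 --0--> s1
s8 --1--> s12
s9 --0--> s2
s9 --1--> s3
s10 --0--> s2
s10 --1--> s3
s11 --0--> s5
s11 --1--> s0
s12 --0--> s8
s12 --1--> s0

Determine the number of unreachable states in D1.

3

Starting at s2 and following transitions, the reachable set is {s0, s1, s2, s3, s5, s8, s9, s10, s11, s12}. That leaves s4, s6, s7 unreachable — 3 in total.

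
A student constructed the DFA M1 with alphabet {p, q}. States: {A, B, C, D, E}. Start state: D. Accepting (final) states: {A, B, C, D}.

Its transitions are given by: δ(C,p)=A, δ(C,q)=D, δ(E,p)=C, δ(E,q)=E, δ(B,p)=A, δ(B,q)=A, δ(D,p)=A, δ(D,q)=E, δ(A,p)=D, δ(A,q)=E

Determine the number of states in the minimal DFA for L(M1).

States {B} cannot be reached from the start state, so discard them.
Initial partition by acceptance: {A,C,D} | {E}.
Refine {A,C,D} on symbol q: members go to different blocks, giving {A,D} and {C}.
No further refinement is possible. Final partition (3 blocks): {A,D} | {E} | {C}.

3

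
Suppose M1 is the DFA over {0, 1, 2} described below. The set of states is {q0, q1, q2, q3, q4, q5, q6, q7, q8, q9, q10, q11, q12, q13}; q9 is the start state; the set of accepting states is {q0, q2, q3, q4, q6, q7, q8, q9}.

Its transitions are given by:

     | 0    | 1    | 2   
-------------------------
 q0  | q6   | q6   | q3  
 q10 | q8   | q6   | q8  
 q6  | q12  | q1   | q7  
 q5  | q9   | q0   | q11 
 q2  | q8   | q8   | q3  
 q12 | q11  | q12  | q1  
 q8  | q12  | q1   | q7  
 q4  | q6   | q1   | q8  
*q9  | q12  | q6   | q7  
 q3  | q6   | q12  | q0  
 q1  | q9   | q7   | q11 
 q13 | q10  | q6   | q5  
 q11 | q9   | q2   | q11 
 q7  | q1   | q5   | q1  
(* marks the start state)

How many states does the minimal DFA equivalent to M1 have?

8

Reachable states from the start: {q0,q1,q2,q3,q5,q6,q7,q8,q9,q11,q12}. Unreachable: {q4,q10,q13} — drop them.
Start with accepting vs non-accepting: {q0,q2,q3,q6,q7,q8,q9} | {q1,q5,q11,q12}.
On input 0, block {q0,q2,q3,q6,q7,q8,q9} splits into {q6,q7,q8,q9} and {q0,q2,q3}.
Refine {q6,q7,q8,q9} on symbol 1: members go to different blocks, giving {q6,q7,q8} and {q9}.
Split {q6,q7,q8} by δ(·,2) → {q6,q8} and {q7}.
On input 0, block {q1,q5,q11,q12} splits into {q1,q5,q11} and {q12}.
On input 1, block {q1,q5,q11} splits into {q5,q11} and {q1}.
Split {q0,q2,q3} by δ(·,1) → {q0,q2} and {q3}.
The partition is now stable with 8 blocks: {q6,q8} | {q5,q11} | {q0,q2} | {q9} | {q7} | {q12} | {q1} | {q3}.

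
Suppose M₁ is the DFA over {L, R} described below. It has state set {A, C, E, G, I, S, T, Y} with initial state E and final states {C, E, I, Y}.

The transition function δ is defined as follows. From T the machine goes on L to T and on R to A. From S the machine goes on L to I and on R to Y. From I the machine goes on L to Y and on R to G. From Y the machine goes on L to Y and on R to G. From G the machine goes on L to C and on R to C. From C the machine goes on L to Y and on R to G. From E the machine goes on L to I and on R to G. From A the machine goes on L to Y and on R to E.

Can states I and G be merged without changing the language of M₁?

First remove the unreachable states {A,S,T}; 5 states remain.
Start with accepting vs non-accepting: {C,E,I,Y} | {G}.
The partition is now stable with 2 blocks: {C,E,I,Y} | {G}.
I and G end up in different blocks, so they are distinguishable. For instance, the string 'ε' is accepted from only I.

No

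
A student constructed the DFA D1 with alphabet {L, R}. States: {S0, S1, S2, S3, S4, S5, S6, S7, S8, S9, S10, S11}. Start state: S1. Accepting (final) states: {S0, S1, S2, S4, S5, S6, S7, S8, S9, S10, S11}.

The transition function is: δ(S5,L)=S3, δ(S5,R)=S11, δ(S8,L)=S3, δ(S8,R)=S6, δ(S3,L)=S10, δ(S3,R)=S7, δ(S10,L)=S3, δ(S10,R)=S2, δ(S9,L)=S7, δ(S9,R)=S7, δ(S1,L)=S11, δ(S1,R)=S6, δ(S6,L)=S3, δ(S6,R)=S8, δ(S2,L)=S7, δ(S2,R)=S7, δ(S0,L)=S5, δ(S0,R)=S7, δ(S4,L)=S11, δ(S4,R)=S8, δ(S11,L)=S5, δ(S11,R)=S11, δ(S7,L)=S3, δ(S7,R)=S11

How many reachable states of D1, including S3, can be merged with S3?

1

Reachable states from the start: {S1,S2,S3,S5,S6,S7,S8,S10,S11}. Unreachable: {S0,S4,S9} — drop them.
P0 = {S1,S2,S5,S6,S7,S8,S10,S11} | {S3}.
Refine {S1,S2,S5,S6,S7,S8,S10,S11} on symbol L: members go to different blocks, giving {S5,S6,S7,S8,S10} and {S1,S2,S11}.
Refine {S5,S6,S7,S8,S10} on symbol R: members go to different blocks, giving {S5,S7,S10} and {S6,S8}.
Refine {S1,S2,S11} on symbol L: members go to different blocks, giving {S2,S11} and {S1}.
On input R, block {S2,S11} splits into {S2} and {S11}.
Refine {S5,S7,S10} on symbol R: members go to different blocks, giving {S5,S7} and {S10}.
Stable partition: {S5,S7} | {S3} | {S2} | {S6,S8} | {S1} | {S11} | {S10} — 7 equivalence classes.
The equivalence class containing S3 is {S3}, of size 1.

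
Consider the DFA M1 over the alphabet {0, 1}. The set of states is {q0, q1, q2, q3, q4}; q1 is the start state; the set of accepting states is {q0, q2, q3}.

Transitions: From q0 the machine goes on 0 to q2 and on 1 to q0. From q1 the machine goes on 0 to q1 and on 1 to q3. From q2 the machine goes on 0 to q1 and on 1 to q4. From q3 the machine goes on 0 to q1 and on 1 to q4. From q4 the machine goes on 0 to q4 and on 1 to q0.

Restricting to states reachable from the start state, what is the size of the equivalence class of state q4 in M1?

1

Every state is reachable, so we keep all 5.
P0 = {q0,q2,q3} | {q1,q4}.
Split {q0,q2,q3} by δ(·,0) → {q2,q3} and {q0}.
Refine {q1,q4} on symbol 1: members go to different blocks, giving {q1} and {q4}.
The partition is now stable with 4 blocks: {q2,q3} | {q1} | {q0} | {q4}.
The equivalence class containing q4 is {q4}, of size 1.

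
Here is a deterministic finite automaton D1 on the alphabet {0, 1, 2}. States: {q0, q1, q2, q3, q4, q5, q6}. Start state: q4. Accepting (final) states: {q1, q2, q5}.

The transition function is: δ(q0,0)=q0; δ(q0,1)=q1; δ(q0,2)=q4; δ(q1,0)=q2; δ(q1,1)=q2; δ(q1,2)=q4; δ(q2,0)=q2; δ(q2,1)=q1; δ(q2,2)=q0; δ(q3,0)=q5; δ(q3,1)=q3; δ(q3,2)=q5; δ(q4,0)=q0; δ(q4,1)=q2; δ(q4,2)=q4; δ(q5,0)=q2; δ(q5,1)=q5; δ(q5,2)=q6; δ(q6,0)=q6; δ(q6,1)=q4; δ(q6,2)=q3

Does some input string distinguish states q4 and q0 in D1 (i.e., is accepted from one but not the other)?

Reachable states from the start: {q0,q1,q2,q4}. Unreachable: {q3,q5,q6} — drop them.
Start with accepting vs non-accepting: {q1,q2} | {q0,q4}.
Stable partition: {q1,q2} | {q0,q4} — 2 equivalence classes.
q4 and q0 lie in the same block of the stable partition, so they are equivalent — no string distinguishes them.

No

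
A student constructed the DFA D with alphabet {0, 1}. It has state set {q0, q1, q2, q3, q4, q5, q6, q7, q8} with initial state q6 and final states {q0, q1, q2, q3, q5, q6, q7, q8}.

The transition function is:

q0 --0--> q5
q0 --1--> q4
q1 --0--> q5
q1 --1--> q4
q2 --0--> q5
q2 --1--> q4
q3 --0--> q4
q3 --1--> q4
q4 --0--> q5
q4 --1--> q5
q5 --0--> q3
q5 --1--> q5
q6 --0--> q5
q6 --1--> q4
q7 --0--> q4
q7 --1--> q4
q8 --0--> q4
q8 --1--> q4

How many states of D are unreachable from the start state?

5

BFS from q6 reaches {q3, q4, q5, q6}; the 5 state(s) q0, q1, q2, q7, q8 are never visited.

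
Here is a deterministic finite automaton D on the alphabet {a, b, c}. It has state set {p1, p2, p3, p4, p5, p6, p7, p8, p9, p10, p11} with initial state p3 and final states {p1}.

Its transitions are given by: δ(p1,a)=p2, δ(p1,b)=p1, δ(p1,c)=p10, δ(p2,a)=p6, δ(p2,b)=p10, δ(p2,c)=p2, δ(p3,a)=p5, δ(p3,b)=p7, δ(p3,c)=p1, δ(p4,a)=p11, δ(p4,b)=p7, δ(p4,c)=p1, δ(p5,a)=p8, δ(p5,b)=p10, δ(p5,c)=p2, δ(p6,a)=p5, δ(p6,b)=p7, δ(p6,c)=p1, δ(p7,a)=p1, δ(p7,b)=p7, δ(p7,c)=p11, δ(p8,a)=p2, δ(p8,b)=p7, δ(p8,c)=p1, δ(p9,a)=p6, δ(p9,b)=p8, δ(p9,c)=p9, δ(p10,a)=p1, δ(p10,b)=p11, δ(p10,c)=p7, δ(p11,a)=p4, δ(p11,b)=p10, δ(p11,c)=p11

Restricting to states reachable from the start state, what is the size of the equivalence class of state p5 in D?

States {p9} cannot be reached from the start state, so discard them.
Start with accepting vs non-accepting: {p1} | {p2,p3,p4,p5,p6,p7,p8,p10,p11}.
On input a, block {p2,p3,p4,p5,p6,p7,p8,p10,p11} splits into {p2,p3,p4,p5,p6,p8,p11} and {p7,p10}.
On input c, block {p2,p3,p4,p5,p6,p8,p11} splits into {p3,p4,p6,p8} and {p2,p5,p11}.
Split {p7,p10} by δ(·,b) → {p7} and {p10}.
Stable partition: {p1} | {p3,p4,p6,p8} | {p7} | {p2,p5,p11} | {p10} — 5 equivalence classes.
State p5 belongs to the block {p2,p5,p11}, which has 3 states.

3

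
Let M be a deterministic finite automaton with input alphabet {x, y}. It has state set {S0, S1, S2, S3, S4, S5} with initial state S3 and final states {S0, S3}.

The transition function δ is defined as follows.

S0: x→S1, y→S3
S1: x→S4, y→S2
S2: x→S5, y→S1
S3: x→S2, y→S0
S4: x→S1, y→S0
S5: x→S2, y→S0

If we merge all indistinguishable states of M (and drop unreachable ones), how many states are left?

3

All states are reachable from the start state.
Initial partition by acceptance: {S0,S3} | {S1,S2,S4,S5}.
Refine {S1,S2,S4,S5} on symbol y: members go to different blocks, giving {S1,S2} and {S4,S5}.
No further refinement is possible. Final partition (3 blocks): {S0,S3} | {S1,S2} | {S4,S5}.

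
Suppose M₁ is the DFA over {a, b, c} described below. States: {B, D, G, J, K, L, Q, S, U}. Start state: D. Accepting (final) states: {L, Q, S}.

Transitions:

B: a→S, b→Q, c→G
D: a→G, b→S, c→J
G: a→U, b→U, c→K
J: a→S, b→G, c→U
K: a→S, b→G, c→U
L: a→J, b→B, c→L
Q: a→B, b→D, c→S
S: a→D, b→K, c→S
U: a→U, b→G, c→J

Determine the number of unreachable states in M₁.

Starting at D and following transitions, the reachable set is {D, G, J, K, S, U}. That leaves B, L, Q unreachable — 3 in total.

3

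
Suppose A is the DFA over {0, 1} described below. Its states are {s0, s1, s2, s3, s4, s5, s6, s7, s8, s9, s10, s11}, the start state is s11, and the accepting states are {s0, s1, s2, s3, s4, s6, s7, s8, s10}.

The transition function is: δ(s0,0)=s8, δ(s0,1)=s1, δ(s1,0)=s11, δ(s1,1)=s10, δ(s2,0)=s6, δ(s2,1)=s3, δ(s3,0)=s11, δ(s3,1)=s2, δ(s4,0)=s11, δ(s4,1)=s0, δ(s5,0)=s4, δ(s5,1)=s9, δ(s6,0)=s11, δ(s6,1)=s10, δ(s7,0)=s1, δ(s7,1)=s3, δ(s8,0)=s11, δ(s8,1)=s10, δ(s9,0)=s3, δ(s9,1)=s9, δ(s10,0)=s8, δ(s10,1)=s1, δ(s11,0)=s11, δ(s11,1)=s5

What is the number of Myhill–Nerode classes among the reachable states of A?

4

States {s7} cannot be reached from the start state, so discard them.
P0 = {s0,s1,s2,s3,s4,s6,s8,s10} | {s5,s9,s11}.
Split {s0,s1,s2,s3,s4,s6,s8,s10} by δ(·,0) → {s1,s3,s4,s6,s8} and {s0,s2,s10}.
On input 0, block {s5,s9,s11} splits into {s5,s9} and {s11}.
No further refinement is possible. Final partition (4 blocks): {s1,s3,s4,s6,s8} | {s5,s9} | {s0,s2,s10} | {s11}.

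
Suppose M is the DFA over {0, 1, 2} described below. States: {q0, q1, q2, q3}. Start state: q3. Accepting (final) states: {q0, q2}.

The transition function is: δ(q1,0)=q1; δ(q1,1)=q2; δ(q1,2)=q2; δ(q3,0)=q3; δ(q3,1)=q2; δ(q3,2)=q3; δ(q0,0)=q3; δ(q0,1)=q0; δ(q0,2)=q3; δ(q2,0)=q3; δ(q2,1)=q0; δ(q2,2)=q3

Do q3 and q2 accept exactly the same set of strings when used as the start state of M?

No

Reachable states from the start: {q0,q2,q3}. Unreachable: {q1} — drop them.
Start with accepting vs non-accepting: {q0,q2} | {q3}.
Stable partition: {q0,q2} | {q3} — 2 equivalence classes.
q3 and q2 end up in different blocks, so they are distinguishable. For instance, the string 'ε' is accepted from only q2.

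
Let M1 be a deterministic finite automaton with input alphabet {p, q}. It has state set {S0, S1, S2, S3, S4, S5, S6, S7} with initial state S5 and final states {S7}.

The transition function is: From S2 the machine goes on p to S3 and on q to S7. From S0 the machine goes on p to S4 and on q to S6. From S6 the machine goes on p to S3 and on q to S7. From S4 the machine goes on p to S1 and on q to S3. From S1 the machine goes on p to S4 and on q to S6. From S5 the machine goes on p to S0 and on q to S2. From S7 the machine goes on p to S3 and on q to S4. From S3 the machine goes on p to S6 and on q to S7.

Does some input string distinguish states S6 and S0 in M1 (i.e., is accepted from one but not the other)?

Every state is reachable, so we keep all 8.
Initial partition by acceptance: {S7} | {S0,S1,S2,S3,S4,S5,S6}.
Split {S0,S1,S2,S3,S4,S5,S6} by δ(·,q) → {S0,S1,S4,S5} and {S2,S3,S6}.
No further refinement is possible. Final partition (3 blocks): {S7} | {S0,S1,S4,S5} | {S2,S3,S6}.
S6 and S0 end up in different blocks, so they are distinguishable. For instance, the string 'q' is accepted from only S6.

Yes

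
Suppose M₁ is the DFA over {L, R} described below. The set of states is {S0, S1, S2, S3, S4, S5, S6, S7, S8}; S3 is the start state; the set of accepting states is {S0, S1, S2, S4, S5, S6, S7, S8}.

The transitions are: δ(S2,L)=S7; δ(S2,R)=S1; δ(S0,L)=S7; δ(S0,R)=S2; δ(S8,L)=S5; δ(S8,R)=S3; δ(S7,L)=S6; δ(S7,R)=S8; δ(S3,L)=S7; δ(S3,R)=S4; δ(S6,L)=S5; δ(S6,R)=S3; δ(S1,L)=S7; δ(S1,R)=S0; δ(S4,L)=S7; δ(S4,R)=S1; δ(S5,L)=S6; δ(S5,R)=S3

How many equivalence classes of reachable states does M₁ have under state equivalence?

P0 = {S0,S1,S2,S4,S5,S6,S7,S8} | {S3}.
Refine {S0,S1,S2,S4,S5,S6,S7,S8} on symbol R: members go to different blocks, giving {S0,S1,S2,S4,S7} and {S5,S6,S8}.
Split {S0,S1,S2,S4,S7} by δ(·,L) → {S0,S1,S2,S4} and {S7}.
No further refinement is possible. Final partition (4 blocks): {S0,S1,S2,S4} | {S3} | {S5,S6,S8} | {S7}.

4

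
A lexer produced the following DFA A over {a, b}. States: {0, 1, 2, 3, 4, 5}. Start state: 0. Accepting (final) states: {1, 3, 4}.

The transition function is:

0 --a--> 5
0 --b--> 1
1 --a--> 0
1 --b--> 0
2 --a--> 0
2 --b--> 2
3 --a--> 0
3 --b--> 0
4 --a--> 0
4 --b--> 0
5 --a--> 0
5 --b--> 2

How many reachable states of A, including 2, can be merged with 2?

Reachable states from the start: {0,1,2,5}. Unreachable: {3,4} — drop them.
P0 = {1} | {0,2,5}.
Refine {0,2,5} on symbol b: members go to different blocks, giving {2,5} and {0}.
The partition is now stable with 3 blocks: {1} | {2,5} | {0}.
State 2 belongs to the block {2,5}, which has 2 states.

2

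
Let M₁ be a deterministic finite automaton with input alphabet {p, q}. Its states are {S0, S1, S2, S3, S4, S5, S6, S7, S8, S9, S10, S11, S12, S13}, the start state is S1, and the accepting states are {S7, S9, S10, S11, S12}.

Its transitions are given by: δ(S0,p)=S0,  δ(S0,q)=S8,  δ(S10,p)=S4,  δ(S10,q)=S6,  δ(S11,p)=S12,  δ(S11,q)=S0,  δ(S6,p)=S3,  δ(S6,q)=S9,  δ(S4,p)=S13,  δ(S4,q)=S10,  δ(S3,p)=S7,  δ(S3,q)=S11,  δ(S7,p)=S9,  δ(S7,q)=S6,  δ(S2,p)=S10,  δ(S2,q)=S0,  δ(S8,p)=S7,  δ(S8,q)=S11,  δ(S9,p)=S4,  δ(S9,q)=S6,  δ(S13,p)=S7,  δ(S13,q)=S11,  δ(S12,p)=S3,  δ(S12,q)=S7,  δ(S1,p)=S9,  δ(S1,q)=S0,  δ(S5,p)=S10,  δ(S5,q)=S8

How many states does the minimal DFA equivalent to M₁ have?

States {S2,S5} cannot be reached from the start state, so discard them.
Start with accepting vs non-accepting: {S7,S9,S10,S11,S12} | {S0,S1,S3,S4,S6,S8,S13}.
Refine {S7,S9,S10,S11,S12} on symbol p: members go to different blocks, giving {S9,S10,S12} and {S7,S11}.
On input q, block {S9,S10,S12} splits into {S9,S10} and {S12}.
Split {S0,S1,S3,S4,S6,S8,S13} by δ(·,p) → {S0,S4,S6} and {S3,S8,S13} and {S1}.
Refine {S0,S4,S6} on symbol p: members go to different blocks, giving {S4,S6} and {S0}.
On input p, block {S7,S11} splits into {S7} and {S11}.
Stable partition: {S9,S10} | {S4,S6} | {S7} | {S12} | {S3,S8,S13} | {S1} | {S0} | {S11} — 8 equivalence classes.

8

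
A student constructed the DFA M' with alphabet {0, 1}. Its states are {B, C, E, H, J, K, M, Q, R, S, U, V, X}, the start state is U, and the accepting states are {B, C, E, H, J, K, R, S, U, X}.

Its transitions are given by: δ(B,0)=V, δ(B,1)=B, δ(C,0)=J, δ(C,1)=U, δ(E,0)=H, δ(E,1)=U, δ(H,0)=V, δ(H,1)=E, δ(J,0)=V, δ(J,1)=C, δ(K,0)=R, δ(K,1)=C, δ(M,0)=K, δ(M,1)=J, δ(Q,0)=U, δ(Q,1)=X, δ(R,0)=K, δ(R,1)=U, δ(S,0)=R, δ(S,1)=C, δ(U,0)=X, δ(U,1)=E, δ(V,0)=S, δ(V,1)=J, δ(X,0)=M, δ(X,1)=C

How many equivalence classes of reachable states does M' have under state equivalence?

First remove the unreachable states {B,Q}; 11 states remain.
P0 = {C,E,H,J,K,R,S,U,X} | {M,V}.
Split {C,E,H,J,K,R,S,U,X} by δ(·,0) → {C,E,K,R,S,U} and {H,J,X}.
Split {C,E,K,R,S,U} by δ(·,0) → {C,E,U} and {K,R,S}.
No further refinement is possible. Final partition (4 blocks): {C,E,U} | {M,V} | {H,J,X} | {K,R,S}.

4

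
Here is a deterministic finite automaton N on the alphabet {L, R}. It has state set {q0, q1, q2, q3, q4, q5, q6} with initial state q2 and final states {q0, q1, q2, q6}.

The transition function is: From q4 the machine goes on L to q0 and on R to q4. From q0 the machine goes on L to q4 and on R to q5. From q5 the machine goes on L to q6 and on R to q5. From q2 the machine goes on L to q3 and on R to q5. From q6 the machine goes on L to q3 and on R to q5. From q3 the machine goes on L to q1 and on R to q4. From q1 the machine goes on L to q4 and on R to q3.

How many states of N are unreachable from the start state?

Exploring from q2, all states are eventually visited, so none are unreachable.

0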